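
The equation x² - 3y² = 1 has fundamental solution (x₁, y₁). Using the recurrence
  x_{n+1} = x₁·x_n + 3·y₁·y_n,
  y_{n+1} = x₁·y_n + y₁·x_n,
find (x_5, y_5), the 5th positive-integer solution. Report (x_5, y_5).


Step 1: Find the fundamental solution (x₁, y₁) of x² - 3y² = 1.
  Expand √3 as a continued fraction. a₀ = ⌊√3⌋ = 1; iterate m_{k+1} = d_k·a_k − m_k, d_{k+1} = (3 − m_{k+1}²)/d_k, a_{k+1} = ⌊(a₀ + m_{k+1})/d_{k+1}⌋ (starting m₀ = 0, d₀ = 1), with convergents p_k = a_k·p_{k-1} + p_{k-2}, q_k = a_k·q_{k-1} + q_{k-2} (p₋₁ = 1, q₋₁ = 0):
  k = 0: a₀ = 1; p₀/q₀ = 1/1; p₀² − 3·q₀² = 1 − 3 = -2.
  k = 1: m = 1, d = 2, a = ⌊(1 + 1)/2⌋ = 1; p/q = (1·1 + 1)/(1·1 + 0) = 2/1; p² − 3·q² = 4 − 3 = 1.
  The first convergent with p² − 3·q² = 1 gives the fundamental solution (x₁, y₁) = (2, 1).
Step 2: Apply the recurrence (x_{n+1}, y_{n+1}) = (x₁x_n + 3y₁y_n, x₁y_n + y₁x_n) repeatedly.
  From (x_1, y_1) = (2, 1): x_2 = 2·2 + 3·1·1 = 7; y_2 = 2·1 + 1·2 = 4.
  From (x_2, y_2) = (7, 4): x_3 = 2·7 + 3·1·4 = 26; y_3 = 2·4 + 1·7 = 15.
  From (x_3, y_3) = (26, 15): x_4 = 2·26 + 3·1·15 = 97; y_4 = 2·15 + 1·26 = 56.
  From (x_4, y_4) = (97, 56): x_5 = 2·97 + 3·1·56 = 362; y_5 = 2·56 + 1·97 = 209.
Step 3: Verify x_5² - 3·y_5² = 131044 - 131043 = 1 (should be 1). ✓

(x_1, y_1) = (2, 1); (x_5, y_5) = (362, 209).


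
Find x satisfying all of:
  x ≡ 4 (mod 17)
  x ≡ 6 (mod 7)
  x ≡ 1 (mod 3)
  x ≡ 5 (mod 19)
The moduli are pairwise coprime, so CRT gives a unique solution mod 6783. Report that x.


Product of moduli M = 17 · 7 · 3 · 19 = 6783.
Merge one congruence at a time:
  Start: x ≡ 4 (mod 17).
  Combine with x ≡ 6 (mod 7); new modulus lcm = 119.
    Write x = 4 + 17·t and substitute into x ≡ 6 (mod 7): 17·t ≡ 6 − 4 = 2 (mod 7).
    Reduce coefficients mod 7: 3·t ≡ 2 (mod 7).
    The inverse of 3 mod 7 is 5 (since 3·5 = 15 = 2·7 + 1), so t ≡ 5·2 = 10 ≡ 3 (mod 7).
    Then x = 4 + 17·3 = 55, valid modulo lcm(17, 7) = 119: x ≡ 55 (mod 119).
  Combine with x ≡ 1 (mod 3); new modulus lcm = 357.
    Write x = 55 + 119·t and substitute into x ≡ 1 (mod 3): 119·t ≡ 1 − 55 = -54 (mod 3).
    Reduce coefficients mod 3: 2·t ≡ 0 (mod 3).
    The inverse of 2 mod 3 is 2 (since 2·2 = 4 = 1·3 + 1), so t ≡ 2·0 = 0 ≡ 0 (mod 3).
    Then x = 55 + 119·0 = 55, valid modulo lcm(119, 3) = 357: x ≡ 55 (mod 357).
  Combine with x ≡ 5 (mod 19); new modulus lcm = 6783.
    Write x = 55 + 357·t and substitute into x ≡ 5 (mod 19): 357·t ≡ 5 − 55 = -50 (mod 19).
    Reduce coefficients mod 19: 15·t ≡ 7 (mod 19).
    The inverse of 15 mod 19 is 14 (since 15·14 = 210 = 11·19 + 1), so t ≡ 14·7 = 98 ≡ 3 (mod 19).
    Then x = 55 + 357·3 = 1126, valid modulo lcm(357, 19) = 6783: x ≡ 1126 (mod 6783).
Verify against each original: 1126 mod 17 = 4, 1126 mod 7 = 6, 1126 mod 3 = 1, 1126 mod 19 = 5.

x ≡ 1126 (mod 6783).


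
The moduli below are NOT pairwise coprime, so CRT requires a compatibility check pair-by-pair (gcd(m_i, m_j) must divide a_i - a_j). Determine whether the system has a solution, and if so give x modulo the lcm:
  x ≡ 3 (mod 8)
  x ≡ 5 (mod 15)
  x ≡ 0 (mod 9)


Moduli 8, 15, 9 are not pairwise coprime, so CRT works modulo lcm(m_i) when all pairwise compatibility conditions hold.
Pairwise compatibility: gcd(m_i, m_j) must divide a_i - a_j for every pair.
Merge one congruence at a time:
  Start: x ≡ 3 (mod 8).
  Combine with x ≡ 5 (mod 15): gcd(8, 15) = 1; 5 - 3 = 2, which IS divisible by 1, so compatible.
    Write x = 3 + 8·t and substitute into x ≡ 5 (mod 15): 8·t ≡ 5 − 3 = 2 (mod 15).
    The inverse of 8 mod 15 is 2 (since 8·2 = 16 = 1·15 + 1), so t ≡ 2·2 = 4 ≡ 4 (mod 15).
    Then x = 3 + 8·4 = 35, valid modulo lcm(8, 15) = 120: x ≡ 35 (mod 120).
  Combine with x ≡ 0 (mod 9): gcd(120, 9) = 3, and 0 - 35 = -35 is NOT divisible by 3.
    ⇒ system is inconsistent (no integer solution).

No solution (the system is inconsistent).


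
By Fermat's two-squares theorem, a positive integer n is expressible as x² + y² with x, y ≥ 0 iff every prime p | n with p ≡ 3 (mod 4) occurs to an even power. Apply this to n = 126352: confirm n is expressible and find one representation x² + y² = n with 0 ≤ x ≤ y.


Step 1: Factor n = 126352 = 2^4 · 53 · 149.
Step 2: Check the mod-4 condition on each prime factor: 2 = 2 (special); 53 ≡ 1 (mod 4), exponent 1; 149 ≡ 1 (mod 4), exponent 1.
All primes ≡ 3 (mod 4) appear to even exponent (or don't appear), so by the two-squares theorem n IS expressible as a sum of two squares.
Step 3: Build a representation. Group n = k² · m with k = 4 and m = 53 · 149 = 7897 (a product of primes ≡ 1 (mod 4)); a representation of m scales to one of n via (k·x)² + (k·y)² = k²(x² + y²). Each prime p ≡ 1 (mod 4) is itself a sum of two squares; find a² by testing p − a² for a perfect square:
  53: 53 − 1² = 52, 53 − 2² = 49 = 7² ⇒ 53 = 2² + 7².
  149: 149 − 1² = 148, 149 − 2² = 145, 149 − 3² = 140, 149 − 4² = 133, 149 − 5² = 124, 149 − 6² = 113, 149 − 7² = 100 = 10² ⇒ 149 = 7² + 10².
  Combine using the Brahmagupta–Fibonacci identity (a² + b²)(c² + d²) = (ac − bd)² + (ad + bc)² = (ac + bd)² + (ad − bc)²:
  53 · 149 = 7897: from (2² + 7²)(7² + 10²), take (2·7 − 7·10, 2·10 + 7·7) = (14 − 70, 20 + 49) = (-56, 69); dropping signs (only squares matter) gives (56, 69); check 56² + 69² = 3136 + 4761 = 7897 ✓.
  Scale by k = 4: (4·56, 4·69) = (224, 276).
Step 4: Order so x ≤ y and verify: 224² + 276² = 50176 + 76176 = 126352 = n. ✓

n = 126352 = 224² + 276² (one valid representation with x ≤ y).


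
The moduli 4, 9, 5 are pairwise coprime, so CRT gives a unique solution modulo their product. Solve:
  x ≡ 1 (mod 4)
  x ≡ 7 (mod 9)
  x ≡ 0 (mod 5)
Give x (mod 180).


Moduli 4, 9, 5 are pairwise coprime; by CRT there is a unique solution modulo M = 4 · 9 · 5 = 180.
Solve pairwise, accumulating the modulus:
  Start with x ≡ 1 (mod 4).
  Combine with x ≡ 7 (mod 9): since gcd(4, 9) = 1, we get a unique residue mod 36.
    Write x = 1 + 4·t and substitute into x ≡ 7 (mod 9): 4·t ≡ 7 − 1 = 6 (mod 9).
    The inverse of 4 mod 9 is 7 (since 4·7 = 28 = 3·9 + 1), so t ≡ 7·6 = 42 ≡ 6 (mod 9).
    Then x = 1 + 4·6 = 25, valid modulo lcm(4, 9) = 36: x ≡ 25 (mod 36).
  Combine with x ≡ 0 (mod 5): since gcd(36, 5) = 1, we get a unique residue mod 180.
    Write x = 25 + 36·t and substitute into x ≡ 0 (mod 5): 36·t ≡ 0 − 25 = -25 (mod 5).
    Reduce coefficients mod 5: 1·t ≡ 0 (mod 5).
    So t ≡ 0 (mod 5).
    Then x = 25 + 36·0 = 25, valid modulo lcm(36, 5) = 180: x ≡ 25 (mod 180).
Verify: 25 mod 4 = 1 ✓, 25 mod 9 = 7 ✓, 25 mod 5 = 0 ✓.

x ≡ 25 (mod 180).


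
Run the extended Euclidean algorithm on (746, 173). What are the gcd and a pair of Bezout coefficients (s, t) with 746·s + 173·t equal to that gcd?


Euclidean algorithm on (746, 173) — divide until remainder is 0:
  746 = 4 · 173 + 54
  173 = 3 · 54 + 11
  54 = 4 · 11 + 10
  11 = 1 · 10 + 1
  10 = 10 · 1 + 0
gcd(746, 173) = 1.
Track Bezout coefficients alongside the remainders: start with r₀ = 746 = a·1 + b·0 (s = 1, t = 0) and r₁ = 173 = a·0 + b·1 (s = 0, t = 1); each new remainder r_{k+1} = r_{k-1} − q_k·r_k inherits s_{k+1} = s_{k-1} − q_k·s_k, t_{k+1} = t_{k-1} − q_k·t_k, so r_k = a·s_k + b·t_k at every step:
  q = 4: r = 54, s = 1 − 4·0 = 1, t = 0 − 4·1 = -4  (check: 746·1 + 173·(-4) = 54)
  q = 3: r = 11, s = 0 − 3·1 = -3, t = 1 − 3·(-4) = 13  (check: 746·(-3) + 173·13 = 11)
  q = 4: r = 10, s = 1 − 4·(-3) = 13, t = -4 − 4·13 = -56  (check: 746·13 + 173·(-56) = 10)
  q = 1: r = 1, s = -3 − 1·13 = -16, t = 13 − 1·(-56) = 69  (check: 746·(-16) + 173·69 = 1)
The row with r = 1 (the gcd) gives the Bezout coefficients s = -16, t = 69.
Result: 746 · (-16) + 173 · (69) = 1.

gcd(746, 173) = 1; s = -16, t = 69 (check: 746·(-16) + 173·69 = 1).


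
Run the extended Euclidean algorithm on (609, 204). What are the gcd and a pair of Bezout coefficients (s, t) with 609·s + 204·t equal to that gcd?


Euclidean algorithm on (609, 204) — divide until remainder is 0:
  609 = 2 · 204 + 201
  204 = 1 · 201 + 3
  201 = 67 · 3 + 0
gcd(609, 204) = 3.
Track Bezout coefficients alongside the remainders: start with r₀ = 609 = a·1 + b·0 (s = 1, t = 0) and r₁ = 204 = a·0 + b·1 (s = 0, t = 1); each new remainder r_{k+1} = r_{k-1} − q_k·r_k inherits s_{k+1} = s_{k-1} − q_k·s_k, t_{k+1} = t_{k-1} − q_k·t_k, so r_k = a·s_k + b·t_k at every step:
  q = 2: r = 201, s = 1 − 2·0 = 1, t = 0 − 2·1 = -2  (check: 609·1 + 204·(-2) = 201)
  q = 1: r = 3, s = 0 − 1·1 = -1, t = 1 − 1·(-2) = 3  (check: 609·(-1) + 204·3 = 3)
The row with r = 3 (the gcd) gives the Bezout coefficients s = -1, t = 3.
Result: 609 · (-1) + 204 · (3) = 3.

gcd(609, 204) = 3; s = -1, t = 3 (check: 609·(-1) + 204·3 = 3).


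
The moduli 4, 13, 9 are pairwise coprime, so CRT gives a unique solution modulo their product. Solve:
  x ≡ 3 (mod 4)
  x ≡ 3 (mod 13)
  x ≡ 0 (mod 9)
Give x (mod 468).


Moduli 4, 13, 9 are pairwise coprime; by CRT there is a unique solution modulo M = 4 · 13 · 9 = 468.
Solve pairwise, accumulating the modulus:
  Start with x ≡ 3 (mod 4).
  Combine with x ≡ 3 (mod 13): since gcd(4, 13) = 1, we get a unique residue mod 52.
    Write x = 3 + 4·t and substitute into x ≡ 3 (mod 13): 4·t ≡ 3 − 3 = 0 (mod 13).
    The inverse of 4 mod 13 is 10 (since 4·10 = 40 = 3·13 + 1), so t ≡ 10·0 = 0 ≡ 0 (mod 13).
    Then x = 3 + 4·0 = 3, valid modulo lcm(4, 13) = 52: x ≡ 3 (mod 52).
  Combine with x ≡ 0 (mod 9): since gcd(52, 9) = 1, we get a unique residue mod 468.
    Write x = 3 + 52·t and substitute into x ≡ 0 (mod 9): 52·t ≡ 0 − 3 = -3 (mod 9).
    Reduce coefficients mod 9: 7·t ≡ 6 (mod 9).
    The inverse of 7 mod 9 is 4 (since 7·4 = 28 = 3·9 + 1), so t ≡ 4·6 = 24 ≡ 6 (mod 9).
    Then x = 3 + 52·6 = 315, valid modulo lcm(52, 9) = 468: x ≡ 315 (mod 468).
Verify: 315 mod 4 = 3 ✓, 315 mod 13 = 3 ✓, 315 mod 9 = 0 ✓.

x ≡ 315 (mod 468).


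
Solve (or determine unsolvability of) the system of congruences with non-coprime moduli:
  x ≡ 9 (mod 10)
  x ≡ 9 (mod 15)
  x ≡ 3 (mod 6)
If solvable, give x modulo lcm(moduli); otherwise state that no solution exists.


Moduli 10, 15, 6 are not pairwise coprime, so CRT works modulo lcm(m_i) when all pairwise compatibility conditions hold.
Pairwise compatibility: gcd(m_i, m_j) must divide a_i - a_j for every pair.
Merge one congruence at a time:
  Start: x ≡ 9 (mod 10).
  Combine with x ≡ 9 (mod 15): gcd(10, 15) = 5; 9 - 9 = 0, which IS divisible by 5, so compatible.
    Write x = 9 + 10·t and substitute into x ≡ 9 (mod 15): 10·t ≡ 9 − 9 = 0 (mod 15).
    Divide the congruence (and modulus) by g = 5: 2·t ≡ 0 (mod 3).
    The inverse of 2 mod 3 is 2 (since 2·2 = 4 = 1·3 + 1), so t ≡ 2·0 = 0 ≡ 0 (mod 3).
    Then x = 9 + 10·0 = 9, valid modulo lcm(10, 15) = 30: x ≡ 9 (mod 30).
  Combine with x ≡ 3 (mod 6): gcd(30, 6) = 6; 3 - 9 = -6, which IS divisible by 6, so compatible.
    Write x = 9 + 30·t and substitute into x ≡ 3 (mod 6): 30·t ≡ 3 − 9 = -6 (mod 6).
    Divide the congruence (and modulus) by g = 6: 5·t ≡ -1 (mod 1).
    Modulo 1 every t works; take t = 0.
    Then x = 9 + 30·0 = 9, valid modulo lcm(30, 6) = 30: x ≡ 9 (mod 30).
Verify: 9 mod 10 = 9, 9 mod 15 = 9, 9 mod 6 = 3.

x ≡ 9 (mod 30).


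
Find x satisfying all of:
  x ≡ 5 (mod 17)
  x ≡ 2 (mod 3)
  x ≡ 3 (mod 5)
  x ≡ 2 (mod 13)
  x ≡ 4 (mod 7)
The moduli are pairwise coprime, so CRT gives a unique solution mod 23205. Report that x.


Product of moduli M = 17 · 3 · 5 · 13 · 7 = 23205.
Merge one congruence at a time:
  Start: x ≡ 5 (mod 17).
  Combine with x ≡ 2 (mod 3); new modulus lcm = 51.
    Write x = 5 + 17·t and substitute into x ≡ 2 (mod 3): 17·t ≡ 2 − 5 = -3 (mod 3).
    Reduce coefficients mod 3: 2·t ≡ 0 (mod 3).
    The inverse of 2 mod 3 is 2 (since 2·2 = 4 = 1·3 + 1), so t ≡ 2·0 = 0 ≡ 0 (mod 3).
    Then x = 5 + 17·0 = 5, valid modulo lcm(17, 3) = 51: x ≡ 5 (mod 51).
  Combine with x ≡ 3 (mod 5); new modulus lcm = 255.
    Write x = 5 + 51·t and substitute into x ≡ 3 (mod 5): 51·t ≡ 3 − 5 = -2 (mod 5).
    Reduce coefficients mod 5: 1·t ≡ 3 (mod 5).
    So t ≡ 3 (mod 5).
    Then x = 5 + 51·3 = 158, valid modulo lcm(51, 5) = 255: x ≡ 158 (mod 255).
  Combine with x ≡ 2 (mod 13); new modulus lcm = 3315.
    Write x = 158 + 255·t and substitute into x ≡ 2 (mod 13): 255·t ≡ 2 − 158 = -156 (mod 13).
    Reduce coefficients mod 13: 8·t ≡ 0 (mod 13).
    The inverse of 8 mod 13 is 5 (since 8·5 = 40 = 3·13 + 1), so t ≡ 5·0 = 0 ≡ 0 (mod 13).
    Then x = 158 + 255·0 = 158, valid modulo lcm(255, 13) = 3315: x ≡ 158 (mod 3315).
  Combine with x ≡ 4 (mod 7); new modulus lcm = 23205.
    Write x = 158 + 3315·t and substitute into x ≡ 4 (mod 7): 3315·t ≡ 4 − 158 = -154 (mod 7).
    Reduce coefficients mod 7: 4·t ≡ 0 (mod 7).
    The inverse of 4 mod 7 is 2 (since 4·2 = 8 = 1·7 + 1), so t ≡ 2·0 = 0 ≡ 0 (mod 7).
    Then x = 158 + 3315·0 = 158, valid modulo lcm(3315, 7) = 23205: x ≡ 158 (mod 23205).
Verify against each original: 158 mod 17 = 5, 158 mod 3 = 2, 158 mod 5 = 3, 158 mod 13 = 2, 158 mod 7 = 4.

x ≡ 158 (mod 23205).


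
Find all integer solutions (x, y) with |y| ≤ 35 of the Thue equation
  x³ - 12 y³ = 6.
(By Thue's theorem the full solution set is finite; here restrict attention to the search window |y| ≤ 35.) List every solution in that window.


The equation is x³ - 12y³ = 6. For fixed y, x³ = 12·y³ + 6, so a solution requires the RHS to be a perfect cube.
Strategy: iterate y from -35 to 35, compute RHS = 12·y³ + 6, and check whether it is a (positive or negative) perfect cube.
Check small values of y:
  y = 0: RHS = 6 is not a perfect cube.
  y = 1: RHS = 18 is not a perfect cube.
  y = -1: RHS = -6 is not a perfect cube.
  y = 2: RHS = 102 is not a perfect cube.
  y = -2: RHS = -90 is not a perfect cube.
  y = 3: RHS = 330 is not a perfect cube.
  y = -3: RHS = -318 is not a perfect cube.
Continuing the search up to |y| = 35 finds no solutions either.
No (x, y) in the scanned range satisfies the equation.

No integer solutions with |y| ≤ 35.


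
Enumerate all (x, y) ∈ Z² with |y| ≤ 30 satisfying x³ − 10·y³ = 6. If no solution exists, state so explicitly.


The equation is x³ - 10y³ = 6. For fixed y, x³ = 10·y³ + 6, so a solution requires the RHS to be a perfect cube.
Strategy: iterate y from -30 to 30, compute RHS = 10·y³ + 6, and check whether it is a (positive or negative) perfect cube.
Check small values of y:
  y = 0: RHS = 6 is not a perfect cube.
  y = 1: RHS = 16 is not a perfect cube.
  y = -1: RHS = -4 is not a perfect cube.
  y = 2: RHS = 86 is not a perfect cube.
  y = -2: RHS = -74 is not a perfect cube.
  y = 3: RHS = 276 is not a perfect cube.
  y = -3: RHS = -264 is not a perfect cube.
Continuing the search up to |y| = 30 finds no solutions either.
No (x, y) in the scanned range satisfies the equation.

No integer solutions with |y| ≤ 30.


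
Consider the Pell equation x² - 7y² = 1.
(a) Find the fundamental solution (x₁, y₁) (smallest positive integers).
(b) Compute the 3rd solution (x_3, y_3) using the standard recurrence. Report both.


Step 1: Find the fundamental solution (x₁, y₁) of x² - 7y² = 1.
  Expand √7 as a continued fraction. a₀ = ⌊√7⌋ = 2; iterate m_{k+1} = d_k·a_k − m_k, d_{k+1} = (7 − m_{k+1}²)/d_k, a_{k+1} = ⌊(a₀ + m_{k+1})/d_{k+1}⌋ (starting m₀ = 0, d₀ = 1), with convergents p_k = a_k·p_{k-1} + p_{k-2}, q_k = a_k·q_{k-1} + q_{k-2} (p₋₁ = 1, q₋₁ = 0):
  k = 0: a₀ = 2; p₀/q₀ = 2/1; p₀² − 7·q₀² = 4 − 7 = -3.
  k = 1: m = 2, d = 3, a = ⌊(2 + 2)/3⌋ = 1; p/q = (1·2 + 1)/(1·1 + 0) = 3/1; p² − 7·q² = 9 − 7 = 2.
  k = 2: m = 1, d = 2, a = ⌊(2 + 1)/2⌋ = 1; p/q = (1·3 + 2)/(1·1 + 1) = 5/2; p² − 7·q² = 25 − 28 = -3.
  k = 3: m = 1, d = 3, a = ⌊(2 + 1)/3⌋ = 1; p/q = (1·5 + 3)/(1·2 + 1) = 8/3; p² − 7·q² = 64 − 63 = 1.
  The first convergent with p² − 7·q² = 1 gives the fundamental solution (x₁, y₁) = (8, 3).
Step 2: Apply the recurrence (x_{n+1}, y_{n+1}) = (x₁x_n + 7y₁y_n, x₁y_n + y₁x_n) repeatedly.
  From (x_1, y_1) = (8, 3): x_2 = 8·8 + 7·3·3 = 127; y_2 = 8·3 + 3·8 = 48.
  From (x_2, y_2) = (127, 48): x_3 = 8·127 + 7·3·48 = 2024; y_3 = 8·48 + 3·127 = 765.
Step 3: Verify x_3² - 7·y_3² = 4096576 - 4096575 = 1 (should be 1). ✓

(x_1, y_1) = (8, 3); (x_3, y_3) = (2024, 765).


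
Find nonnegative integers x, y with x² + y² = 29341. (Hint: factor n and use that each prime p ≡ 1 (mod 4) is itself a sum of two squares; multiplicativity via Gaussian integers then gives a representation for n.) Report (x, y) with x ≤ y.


Step 1: Factor n = 29341 = 13 · 37 · 61.
Step 2: Check the mod-4 condition on each prime factor: 13 ≡ 1 (mod 4), exponent 1; 37 ≡ 1 (mod 4), exponent 1; 61 ≡ 1 (mod 4), exponent 1.
All primes ≡ 3 (mod 4) appear to even exponent (or don't appear), so by the two-squares theorem n IS expressible as a sum of two squares.
Step 3: Build a representation. Here n = 13 · 37 · 61 is a product of primes ≡ 1 (mod 4). Each prime p ≡ 1 (mod 4) is itself a sum of two squares; find a² by testing p − a² for a perfect square:
  13: 13 − 1² = 12, 13 − 2² = 9 = 3² ⇒ 13 = 2² + 3².
  37: 37 − 1² = 36 = 6² ⇒ 37 = 1² + 6².
  61: 61 − 1² = 60, 61 − 2² = 57, 61 − 3² = 52, 61 − 4² = 45, 61 − 5² = 36 = 6² ⇒ 61 = 5² + 6².
  Combine using the Brahmagupta–Fibonacci identity (a² + b²)(c² + d²) = (ac − bd)² + (ad + bc)² = (ac + bd)² + (ad − bc)²:
  13 · 37 = 481: from (2² + 3²)(1² + 6²), take (2·1 − 3·6, 2·6 + 3·1) = (2 − 18, 12 + 3) = (-16, 15); dropping signs (only squares matter) gives (16, 15); check 16² + 15² = 256 + 225 = 481 ✓.
  481 · 61 = 29341: from (16² + 15²)(5² + 6²), take (16·5 − 15·6, 16·6 + 15·5) = (80 − 90, 96 + 75) = (-10, 171); dropping signs (only squares matter) gives (10, 171); check 10² + 171² = 100 + 29241 = 29341 ✓.
Step 4: Order so x ≤ y and verify: 10² + 171² = 100 + 29241 = 29341 = n. ✓

n = 29341 = 10² + 171² (one valid representation with x ≤ y).


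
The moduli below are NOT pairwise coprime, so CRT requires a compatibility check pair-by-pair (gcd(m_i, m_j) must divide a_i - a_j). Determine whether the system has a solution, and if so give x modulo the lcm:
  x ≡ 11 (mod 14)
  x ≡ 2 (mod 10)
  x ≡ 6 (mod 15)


Moduli 14, 10, 15 are not pairwise coprime, so CRT works modulo lcm(m_i) when all pairwise compatibility conditions hold.
Pairwise compatibility: gcd(m_i, m_j) must divide a_i - a_j for every pair.
Merge one congruence at a time:
  Start: x ≡ 11 (mod 14).
  Combine with x ≡ 2 (mod 10): gcd(14, 10) = 2, and 2 - 11 = -9 is NOT divisible by 2.
    ⇒ system is inconsistent (no integer solution).

No solution (the system is inconsistent).


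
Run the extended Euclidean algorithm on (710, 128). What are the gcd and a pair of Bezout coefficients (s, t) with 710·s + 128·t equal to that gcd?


Euclidean algorithm on (710, 128) — divide until remainder is 0:
  710 = 5 · 128 + 70
  128 = 1 · 70 + 58
  70 = 1 · 58 + 12
  58 = 4 · 12 + 10
  12 = 1 · 10 + 2
  10 = 5 · 2 + 0
gcd(710, 128) = 2.
Track Bezout coefficients alongside the remainders: start with r₀ = 710 = a·1 + b·0 (s = 1, t = 0) and r₁ = 128 = a·0 + b·1 (s = 0, t = 1); each new remainder r_{k+1} = r_{k-1} − q_k·r_k inherits s_{k+1} = s_{k-1} − q_k·s_k, t_{k+1} = t_{k-1} − q_k·t_k, so r_k = a·s_k + b·t_k at every step:
  q = 5: r = 70, s = 1 − 5·0 = 1, t = 0 − 5·1 = -5  (check: 710·1 + 128·(-5) = 70)
  q = 1: r = 58, s = 0 − 1·1 = -1, t = 1 − 1·(-5) = 6  (check: 710·(-1) + 128·6 = 58)
  q = 1: r = 12, s = 1 − 1·(-1) = 2, t = -5 − 1·6 = -11  (check: 710·2 + 128·(-11) = 12)
  q = 4: r = 10, s = -1 − 4·2 = -9, t = 6 − 4·(-11) = 50  (check: 710·(-9) + 128·50 = 10)
  q = 1: r = 2, s = 2 − 1·(-9) = 11, t = -11 − 1·50 = -61  (check: 710·11 + 128·(-61) = 2)
The row with r = 2 (the gcd) gives the Bezout coefficients s = 11, t = -61.
Result: 710 · (11) + 128 · (-61) = 2.

gcd(710, 128) = 2; s = 11, t = -61 (check: 710·11 + 128·(-61) = 2).


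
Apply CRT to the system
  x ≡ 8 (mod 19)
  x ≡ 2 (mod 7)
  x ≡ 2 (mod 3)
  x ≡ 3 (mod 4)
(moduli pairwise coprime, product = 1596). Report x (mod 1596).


Product of moduli M = 19 · 7 · 3 · 4 = 1596.
Merge one congruence at a time:
  Start: x ≡ 8 (mod 19).
  Combine with x ≡ 2 (mod 7); new modulus lcm = 133.
    Write x = 8 + 19·t and substitute into x ≡ 2 (mod 7): 19·t ≡ 2 − 8 = -6 (mod 7).
    Reduce coefficients mod 7: 5·t ≡ 1 (mod 7).
    The inverse of 5 mod 7 is 3 (since 5·3 = 15 = 2·7 + 1), so t ≡ 3·1 = 3 ≡ 3 (mod 7).
    Then x = 8 + 19·3 = 65, valid modulo lcm(19, 7) = 133: x ≡ 65 (mod 133).
  Combine with x ≡ 2 (mod 3); new modulus lcm = 399.
    Write x = 65 + 133·t and substitute into x ≡ 2 (mod 3): 133·t ≡ 2 − 65 = -63 (mod 3).
    Reduce coefficients mod 3: 1·t ≡ 0 (mod 3).
    So t ≡ 0 (mod 3).
    Then x = 65 + 133·0 = 65, valid modulo lcm(133, 3) = 399: x ≡ 65 (mod 399).
  Combine with x ≡ 3 (mod 4); new modulus lcm = 1596.
    Write x = 65 + 399·t and substitute into x ≡ 3 (mod 4): 399·t ≡ 3 − 65 = -62 (mod 4).
    Reduce coefficients mod 4: 3·t ≡ 2 (mod 4).
    The inverse of 3 mod 4 is 3 (since 3·3 = 9 = 2·4 + 1), so t ≡ 3·2 = 6 ≡ 2 (mod 4).
    Then x = 65 + 399·2 = 863, valid modulo lcm(399, 4) = 1596: x ≡ 863 (mod 1596).
Verify against each original: 863 mod 19 = 8, 863 mod 7 = 2, 863 mod 3 = 2, 863 mod 4 = 3.

x ≡ 863 (mod 1596).


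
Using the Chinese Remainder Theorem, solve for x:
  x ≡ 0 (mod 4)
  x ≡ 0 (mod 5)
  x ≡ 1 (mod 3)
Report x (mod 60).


Moduli 4, 5, 3 are pairwise coprime; by CRT there is a unique solution modulo M = 4 · 5 · 3 = 60.
Solve pairwise, accumulating the modulus:
  Start with x ≡ 0 (mod 4).
  Combine with x ≡ 0 (mod 5): since gcd(4, 5) = 1, we get a unique residue mod 20.
    Write x = 0 + 4·t and substitute into x ≡ 0 (mod 5): 4·t ≡ 0 − 0 = 0 (mod 5).
    The inverse of 4 mod 5 is 4 (since 4·4 = 16 = 3·5 + 1), so t ≡ 4·0 = 0 ≡ 0 (mod 5).
    Then x = 0 + 4·0 = 0, valid modulo lcm(4, 5) = 20: x ≡ 0 (mod 20).
  Combine with x ≡ 1 (mod 3): since gcd(20, 3) = 1, we get a unique residue mod 60.
    Write x = 0 + 20·t and substitute into x ≡ 1 (mod 3): 20·t ≡ 1 − 0 = 1 (mod 3).
    Reduce coefficients mod 3: 2·t ≡ 1 (mod 3).
    The inverse of 2 mod 3 is 2 (since 2·2 = 4 = 1·3 + 1), so t ≡ 2·1 = 2 ≡ 2 (mod 3).
    Then x = 0 + 20·2 = 40, valid modulo lcm(20, 3) = 60: x ≡ 40 (mod 60).
Verify: 40 mod 4 = 0 ✓, 40 mod 5 = 0 ✓, 40 mod 3 = 1 ✓.

x ≡ 40 (mod 60).


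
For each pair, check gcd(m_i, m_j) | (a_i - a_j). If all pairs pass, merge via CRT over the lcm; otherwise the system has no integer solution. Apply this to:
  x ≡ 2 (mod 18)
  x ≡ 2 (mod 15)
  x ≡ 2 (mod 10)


Moduli 18, 15, 10 are not pairwise coprime, so CRT works modulo lcm(m_i) when all pairwise compatibility conditions hold.
Pairwise compatibility: gcd(m_i, m_j) must divide a_i - a_j for every pair.
Merge one congruence at a time:
  Start: x ≡ 2 (mod 18).
  Combine with x ≡ 2 (mod 15): gcd(18, 15) = 3; 2 - 2 = 0, which IS divisible by 3, so compatible.
    Write x = 2 + 18·t and substitute into x ≡ 2 (mod 15): 18·t ≡ 2 − 2 = 0 (mod 15).
    Divide the congruence (and modulus) by g = 3: 6·t ≡ 0 (mod 5).
    Reduce coefficients mod 5: 1·t ≡ 0 (mod 5).
    So t ≡ 0 (mod 5).
    Then x = 2 + 18·0 = 2, valid modulo lcm(18, 15) = 90: x ≡ 2 (mod 90).
  Combine with x ≡ 2 (mod 10): gcd(90, 10) = 10; 2 - 2 = 0, which IS divisible by 10, so compatible.
    Write x = 2 + 90·t and substitute into x ≡ 2 (mod 10): 90·t ≡ 2 − 2 = 0 (mod 10).
    Divide the congruence (and modulus) by g = 10: 9·t ≡ 0 (mod 1).
    Modulo 1 every t works; take t = 0.
    Then x = 2 + 90·0 = 2, valid modulo lcm(90, 10) = 90: x ≡ 2 (mod 90).
Verify: 2 mod 18 = 2, 2 mod 15 = 2, 2 mod 10 = 2.

x ≡ 2 (mod 90).


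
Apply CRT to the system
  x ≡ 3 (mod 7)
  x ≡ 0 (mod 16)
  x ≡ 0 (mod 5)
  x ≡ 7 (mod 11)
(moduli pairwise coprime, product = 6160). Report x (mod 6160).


Product of moduli M = 7 · 16 · 5 · 11 = 6160.
Merge one congruence at a time:
  Start: x ≡ 3 (mod 7).
  Combine with x ≡ 0 (mod 16); new modulus lcm = 112.
    Write x = 3 + 7·t and substitute into x ≡ 0 (mod 16): 7·t ≡ 0 − 3 = -3 (mod 16).
    Reduce coefficients mod 16: 7·t ≡ 13 (mod 16).
    The inverse of 7 mod 16 is 7 (since 7·7 = 49 = 3·16 + 1), so t ≡ 7·13 = 91 ≡ 11 (mod 16).
    Then x = 3 + 7·11 = 80, valid modulo lcm(7, 16) = 112: x ≡ 80 (mod 112).
  Combine with x ≡ 0 (mod 5); new modulus lcm = 560.
    Write x = 80 + 112·t and substitute into x ≡ 0 (mod 5): 112·t ≡ 0 − 80 = -80 (mod 5).
    Reduce coefficients mod 5: 2·t ≡ 0 (mod 5).
    The inverse of 2 mod 5 is 3 (since 2·3 = 6 = 1·5 + 1), so t ≡ 3·0 = 0 ≡ 0 (mod 5).
    Then x = 80 + 112·0 = 80, valid modulo lcm(112, 5) = 560: x ≡ 80 (mod 560).
  Combine with x ≡ 7 (mod 11); new modulus lcm = 6160.
    Write x = 80 + 560·t and substitute into x ≡ 7 (mod 11): 560·t ≡ 7 − 80 = -73 (mod 11).
    Reduce coefficients mod 11: 10·t ≡ 4 (mod 11).
    The inverse of 10 mod 11 is 10 (since 10·10 = 100 = 9·11 + 1), so t ≡ 10·4 = 40 ≡ 7 (mod 11).
    Then x = 80 + 560·7 = 4000, valid modulo lcm(560, 11) = 6160: x ≡ 4000 (mod 6160).
Verify against each original: 4000 mod 7 = 3, 4000 mod 16 = 0, 4000 mod 5 = 0, 4000 mod 11 = 7.

x ≡ 4000 (mod 6160).


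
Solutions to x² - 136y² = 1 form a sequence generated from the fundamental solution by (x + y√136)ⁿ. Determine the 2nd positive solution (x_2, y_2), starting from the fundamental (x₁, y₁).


Step 1: Find the fundamental solution (x₁, y₁) of x² - 136y² = 1.
  Expand √136 as a continued fraction. a₀ = ⌊√136⌋ = 11; iterate m_{k+1} = d_k·a_k − m_k, d_{k+1} = (136 − m_{k+1}²)/d_k, a_{k+1} = ⌊(a₀ + m_{k+1})/d_{k+1}⌋ (starting m₀ = 0, d₀ = 1), with convergents p_k = a_k·p_{k-1} + p_{k-2}, q_k = a_k·q_{k-1} + q_{k-2} (p₋₁ = 1, q₋₁ = 0):
  k = 0: a₀ = 11; p₀/q₀ = 11/1; p₀² − 136·q₀² = 121 − 136 = -15.
  k = 1: m = 11, d = 15, a = ⌊(11 + 11)/15⌋ = 1; p/q = (1·11 + 1)/(1·1 + 0) = 12/1; p² − 136·q² = 144 − 136 = 8.
  k = 2: m = 4, d = 8, a = ⌊(11 + 4)/8⌋ = 1; p/q = (1·12 + 11)/(1·1 + 1) = 23/2; p² − 136·q² = 529 − 544 = -15.
  k = 3: m = 4, d = 15, a = ⌊(11 + 4)/15⌋ = 1; p/q = (1·23 + 12)/(1·2 + 1) = 35/3; p² − 136·q² = 1225 − 1224 = 1.
  The first convergent with p² − 136·q² = 1 gives the fundamental solution (x₁, y₁) = (35, 3).
Step 2: Apply the recurrence (x_{n+1}, y_{n+1}) = (x₁x_n + 136y₁y_n, x₁y_n + y₁x_n) repeatedly.
  From (x_1, y_1) = (35, 3): x_2 = 35·35 + 136·3·3 = 2449; y_2 = 35·3 + 3·35 = 210.
Step 3: Verify x_2² - 136·y_2² = 5997601 - 5997600 = 1 (should be 1). ✓

(x_1, y_1) = (35, 3); (x_2, y_2) = (2449, 210).


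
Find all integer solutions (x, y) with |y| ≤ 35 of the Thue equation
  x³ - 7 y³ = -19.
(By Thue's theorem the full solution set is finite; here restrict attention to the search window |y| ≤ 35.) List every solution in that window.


The equation is x³ - 7y³ = -19. For fixed y, x³ = 7·y³ − 19, so a solution requires the RHS to be a perfect cube.
Strategy: iterate y from -35 to 35, compute RHS = 7·y³ − 19, and check whether it is a (positive or negative) perfect cube.
Check small values of y:
  y = 0: RHS = -19 is not a perfect cube.
  y = 1: RHS = -12 is not a perfect cube.
  y = -1: RHS = -26 is not a perfect cube.
  y = 2: RHS = 37 is not a perfect cube.
  y = -2: RHS = -75 is not a perfect cube.
  y = 3: RHS = 170 is not a perfect cube.
  y = -3: RHS = -208 is not a perfect cube.
Continuing the search up to |y| = 35 finds no solutions either.
No (x, y) in the scanned range satisfies the equation.

No integer solutions with |y| ≤ 35.


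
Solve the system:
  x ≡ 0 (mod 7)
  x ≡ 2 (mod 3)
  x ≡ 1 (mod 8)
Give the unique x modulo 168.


Moduli 7, 3, 8 are pairwise coprime; by CRT there is a unique solution modulo M = 7 · 3 · 8 = 168.
Solve pairwise, accumulating the modulus:
  Start with x ≡ 0 (mod 7).
  Combine with x ≡ 2 (mod 3): since gcd(7, 3) = 1, we get a unique residue mod 21.
    Write x = 0 + 7·t and substitute into x ≡ 2 (mod 3): 7·t ≡ 2 − 0 = 2 (mod 3).
    Reduce coefficients mod 3: 1·t ≡ 2 (mod 3).
    So t ≡ 2 (mod 3).
    Then x = 0 + 7·2 = 14, valid modulo lcm(7, 3) = 21: x ≡ 14 (mod 21).
  Combine with x ≡ 1 (mod 8): since gcd(21, 8) = 1, we get a unique residue mod 168.
    Write x = 14 + 21·t and substitute into x ≡ 1 (mod 8): 21·t ≡ 1 − 14 = -13 (mod 8).
    Reduce coefficients mod 8: 5·t ≡ 3 (mod 8).
    The inverse of 5 mod 8 is 5 (since 5·5 = 25 = 3·8 + 1), so t ≡ 5·3 = 15 ≡ 7 (mod 8).
    Then x = 14 + 21·7 = 161, valid modulo lcm(21, 8) = 168: x ≡ 161 (mod 168).
Verify: 161 mod 7 = 0 ✓, 161 mod 3 = 2 ✓, 161 mod 8 = 1 ✓.

x ≡ 161 (mod 168).


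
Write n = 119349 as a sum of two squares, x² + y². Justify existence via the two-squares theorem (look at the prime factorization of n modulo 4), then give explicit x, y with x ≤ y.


Step 1: Factor n = 119349 = 3^2 · 89 · 149.
Step 2: Check the mod-4 condition on each prime factor: 3 ≡ 3 (mod 4), exponent 2 (must be even); 89 ≡ 1 (mod 4), exponent 1; 149 ≡ 1 (mod 4), exponent 1.
All primes ≡ 3 (mod 4) appear to even exponent (or don't appear), so by the two-squares theorem n IS expressible as a sum of two squares.
Step 3: Build a representation. Group n = k² · m with k = 3 and m = 89 · 149 = 13261 (a product of primes ≡ 1 (mod 4)); a representation of m scales to one of n via (k·x)² + (k·y)² = k²(x² + y²). Each prime p ≡ 1 (mod 4) is itself a sum of two squares; find a² by testing p − a² for a perfect square:
  89: 89 − 1² = 88, 89 − 2² = 85, 89 − 3² = 80, 89 − 4² = 73, 89 − 5² = 64 = 8² ⇒ 89 = 5² + 8².
  149: 149 − 1² = 148, 149 − 2² = 145, 149 − 3² = 140, 149 − 4² = 133, 149 − 5² = 124, 149 − 6² = 113, 149 − 7² = 100 = 10² ⇒ 149 = 7² + 10².
  Combine using the Brahmagupta–Fibonacci identity (a² + b²)(c² + d²) = (ac − bd)² + (ad + bc)² = (ac + bd)² + (ad − bc)²:
  89 · 149 = 13261: from (5² + 8²)(7² + 10²), take (5·7 − 8·10, 5·10 + 8·7) = (35 − 80, 50 + 56) = (-45, 106); dropping signs (only squares matter) gives (45, 106); check 45² + 106² = 2025 + 11236 = 13261 ✓.
  Scale by k = 3: (3·45, 3·106) = (135, 318).
Step 4: Order so x ≤ y and verify: 135² + 318² = 18225 + 101124 = 119349 = n. ✓

n = 119349 = 135² + 318² (one valid representation with x ≤ y).


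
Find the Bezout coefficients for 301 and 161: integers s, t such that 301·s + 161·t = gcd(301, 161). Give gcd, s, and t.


Euclidean algorithm on (301, 161) — divide until remainder is 0:
  301 = 1 · 161 + 140
  161 = 1 · 140 + 21
  140 = 6 · 21 + 14
  21 = 1 · 14 + 7
  14 = 2 · 7 + 0
gcd(301, 161) = 7.
Track Bezout coefficients alongside the remainders: start with r₀ = 301 = a·1 + b·0 (s = 1, t = 0) and r₁ = 161 = a·0 + b·1 (s = 0, t = 1); each new remainder r_{k+1} = r_{k-1} − q_k·r_k inherits s_{k+1} = s_{k-1} − q_k·s_k, t_{k+1} = t_{k-1} − q_k·t_k, so r_k = a·s_k + b·t_k at every step:
  q = 1: r = 140, s = 1 − 1·0 = 1, t = 0 − 1·1 = -1  (check: 301·1 + 161·(-1) = 140)
  q = 1: r = 21, s = 0 − 1·1 = -1, t = 1 − 1·(-1) = 2  (check: 301·(-1) + 161·2 = 21)
  q = 6: r = 14, s = 1 − 6·(-1) = 7, t = -1 − 6·2 = -13  (check: 301·7 + 161·(-13) = 14)
  q = 1: r = 7, s = -1 − 1·7 = -8, t = 2 − 1·(-13) = 15  (check: 301·(-8) + 161·15 = 7)
The row with r = 7 (the gcd) gives the Bezout coefficients s = -8, t = 15.
Result: 301 · (-8) + 161 · (15) = 7.

gcd(301, 161) = 7; s = -8, t = 15 (check: 301·(-8) + 161·15 = 7).


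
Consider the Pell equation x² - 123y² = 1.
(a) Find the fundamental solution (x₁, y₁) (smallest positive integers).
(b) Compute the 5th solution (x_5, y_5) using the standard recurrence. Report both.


Step 1: Find the fundamental solution (x₁, y₁) of x² - 123y² = 1.
  Expand √123 as a continued fraction. a₀ = ⌊√123⌋ = 11; iterate m_{k+1} = d_k·a_k − m_k, d_{k+1} = (123 − m_{k+1}²)/d_k, a_{k+1} = ⌊(a₀ + m_{k+1})/d_{k+1}⌋ (starting m₀ = 0, d₀ = 1), with convergents p_k = a_k·p_{k-1} + p_{k-2}, q_k = a_k·q_{k-1} + q_{k-2} (p₋₁ = 1, q₋₁ = 0):
  k = 0: a₀ = 11; p₀/q₀ = 11/1; p₀² − 123·q₀² = 121 − 123 = -2.
  k = 1: m = 11, d = 2, a = ⌊(11 + 11)/2⌋ = 11; p/q = (11·11 + 1)/(11·1 + 0) = 122/11; p² − 123·q² = 14884 − 14883 = 1.
  The first convergent with p² − 123·q² = 1 gives the fundamental solution (x₁, y₁) = (122, 11).
Step 2: Apply the recurrence (x_{n+1}, y_{n+1}) = (x₁x_n + 123y₁y_n, x₁y_n + y₁x_n) repeatedly.
  From (x_1, y_1) = (122, 11): x_2 = 122·122 + 123·11·11 = 29767; y_2 = 122·11 + 11·122 = 2684.
  From (x_2, y_2) = (29767, 2684): x_3 = 122·29767 + 123·11·2684 = 7263026; y_3 = 122·2684 + 11·29767 = 654885.
  From (x_3, y_3) = (7263026, 654885): x_4 = 122·7263026 + 123·11·654885 = 1772148577; y_4 = 122·654885 + 11·7263026 = 159789256.
  From (x_4, y_4) = (1772148577, 159789256): x_5 = 122·1772148577 + 123·11·159789256 = 432396989762; y_5 = 122·159789256 + 11·1772148577 = 38987923579.
Step 3: Verify x_5² - 123·y_5² = 186967156755239132816644 - 186967156755239132816643 = 1 (should be 1). ✓

(x_1, y_1) = (122, 11); (x_5, y_5) = (432396989762, 38987923579).


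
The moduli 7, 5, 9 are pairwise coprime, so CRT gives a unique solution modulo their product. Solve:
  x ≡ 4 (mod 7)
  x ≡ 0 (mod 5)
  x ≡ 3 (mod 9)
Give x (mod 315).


Moduli 7, 5, 9 are pairwise coprime; by CRT there is a unique solution modulo M = 7 · 5 · 9 = 315.
Solve pairwise, accumulating the modulus:
  Start with x ≡ 4 (mod 7).
  Combine with x ≡ 0 (mod 5): since gcd(7, 5) = 1, we get a unique residue mod 35.
    Write x = 4 + 7·t and substitute into x ≡ 0 (mod 5): 7·t ≡ 0 − 4 = -4 (mod 5).
    Reduce coefficients mod 5: 2·t ≡ 1 (mod 5).
    The inverse of 2 mod 5 is 3 (since 2·3 = 6 = 1·5 + 1), so t ≡ 3·1 = 3 ≡ 3 (mod 5).
    Then x = 4 + 7·3 = 25, valid modulo lcm(7, 5) = 35: x ≡ 25 (mod 35).
  Combine with x ≡ 3 (mod 9): since gcd(35, 9) = 1, we get a unique residue mod 315.
    Write x = 25 + 35·t and substitute into x ≡ 3 (mod 9): 35·t ≡ 3 − 25 = -22 (mod 9).
    Reduce coefficients mod 9: 8·t ≡ 5 (mod 9).
    The inverse of 8 mod 9 is 8 (since 8·8 = 64 = 7·9 + 1), so t ≡ 8·5 = 40 ≡ 4 (mod 9).
    Then x = 25 + 35·4 = 165, valid modulo lcm(35, 9) = 315: x ≡ 165 (mod 315).
Verify: 165 mod 7 = 4 ✓, 165 mod 5 = 0 ✓, 165 mod 9 = 3 ✓.

x ≡ 165 (mod 315).


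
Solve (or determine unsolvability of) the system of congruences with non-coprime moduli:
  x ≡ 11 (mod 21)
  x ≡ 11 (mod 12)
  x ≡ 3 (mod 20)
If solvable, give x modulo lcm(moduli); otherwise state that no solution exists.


Moduli 21, 12, 20 are not pairwise coprime, so CRT works modulo lcm(m_i) when all pairwise compatibility conditions hold.
Pairwise compatibility: gcd(m_i, m_j) must divide a_i - a_j for every pair.
Merge one congruence at a time:
  Start: x ≡ 11 (mod 21).
  Combine with x ≡ 11 (mod 12): gcd(21, 12) = 3; 11 - 11 = 0, which IS divisible by 3, so compatible.
    Write x = 11 + 21·t and substitute into x ≡ 11 (mod 12): 21·t ≡ 11 − 11 = 0 (mod 12).
    Divide the congruence (and modulus) by g = 3: 7·t ≡ 0 (mod 4).
    Reduce coefficients mod 4: 3·t ≡ 0 (mod 4).
    The inverse of 3 mod 4 is 3 (since 3·3 = 9 = 2·4 + 1), so t ≡ 3·0 = 0 ≡ 0 (mod 4).
    Then x = 11 + 21·0 = 11, valid modulo lcm(21, 12) = 84: x ≡ 11 (mod 84).
  Combine with x ≡ 3 (mod 20): gcd(84, 20) = 4; 3 - 11 = -8, which IS divisible by 4, so compatible.
    Write x = 11 + 84·t and substitute into x ≡ 3 (mod 20): 84·t ≡ 3 − 11 = -8 (mod 20).
    Divide the congruence (and modulus) by g = 4: 21·t ≡ -2 (mod 5).
    Reduce coefficients mod 5: 1·t ≡ 3 (mod 5).
    So t ≡ 3 (mod 5).
    Then x = 11 + 84·3 = 263, valid modulo lcm(84, 20) = 420: x ≡ 263 (mod 420).
Verify: 263 mod 21 = 11, 263 mod 12 = 11, 263 mod 20 = 3.

x ≡ 263 (mod 420).


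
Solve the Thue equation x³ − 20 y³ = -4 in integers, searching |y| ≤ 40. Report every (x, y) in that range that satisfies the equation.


The equation is x³ - 20y³ = -4. For fixed y, x³ = 20·y³ − 4, so a solution requires the RHS to be a perfect cube.
Strategy: iterate y from -40 to 40, compute RHS = 20·y³ − 4, and check whether it is a (positive or negative) perfect cube.
Check small values of y:
  y = 0: RHS = -4 is not a perfect cube.
  y = 1: RHS = 16 is not a perfect cube.
  y = -1: RHS = -24 is not a perfect cube.
  y = 2: RHS = 156 is not a perfect cube.
  y = -2: RHS = -164 is not a perfect cube.
  y = 3: RHS = 536 is not a perfect cube.
  y = -3: RHS = -544 is not a perfect cube.
Continuing the search up to |y| = 40 finds no solutions either.
No (x, y) in the scanned range satisfies the equation.

No integer solutions with |y| ≤ 40.


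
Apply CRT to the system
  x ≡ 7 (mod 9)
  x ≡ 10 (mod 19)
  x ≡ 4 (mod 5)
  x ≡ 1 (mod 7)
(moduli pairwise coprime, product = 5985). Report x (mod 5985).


Product of moduli M = 9 · 19 · 5 · 7 = 5985.
Merge one congruence at a time:
  Start: x ≡ 7 (mod 9).
  Combine with x ≡ 10 (mod 19); new modulus lcm = 171.
    Write x = 7 + 9·t and substitute into x ≡ 10 (mod 19): 9·t ≡ 10 − 7 = 3 (mod 19).
    The inverse of 9 mod 19 is 17 (since 9·17 = 153 = 8·19 + 1), so t ≡ 17·3 = 51 ≡ 13 (mod 19).
    Then x = 7 + 9·13 = 124, valid modulo lcm(9, 19) = 171: x ≡ 124 (mod 171).
  Combine with x ≡ 4 (mod 5); new modulus lcm = 855.
    Write x = 124 + 171·t and substitute into x ≡ 4 (mod 5): 171·t ≡ 4 − 124 = -120 (mod 5).
    Reduce coefficients mod 5: 1·t ≡ 0 (mod 5).
    So t ≡ 0 (mod 5).
    Then x = 124 + 171·0 = 124, valid modulo lcm(171, 5) = 855: x ≡ 124 (mod 855).
  Combine with x ≡ 1 (mod 7); new modulus lcm = 5985.
    Write x = 124 + 855·t and substitute into x ≡ 1 (mod 7): 855·t ≡ 1 − 124 = -123 (mod 7).
    Reduce coefficients mod 7: 1·t ≡ 3 (mod 7).
    So t ≡ 3 (mod 7).
    Then x = 124 + 855·3 = 2689, valid modulo lcm(855, 7) = 5985: x ≡ 2689 (mod 5985).
Verify against each original: 2689 mod 9 = 7, 2689 mod 19 = 10, 2689 mod 5 = 4, 2689 mod 7 = 1.

x ≡ 2689 (mod 5985).


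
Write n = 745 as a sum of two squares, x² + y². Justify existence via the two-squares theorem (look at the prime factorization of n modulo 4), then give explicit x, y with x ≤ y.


Step 1: Factor n = 745 = 5 · 149.
Step 2: Check the mod-4 condition on each prime factor: 5 ≡ 1 (mod 4), exponent 1; 149 ≡ 1 (mod 4), exponent 1.
All primes ≡ 3 (mod 4) appear to even exponent (or don't appear), so by the two-squares theorem n IS expressible as a sum of two squares.
Step 3: Build a representation. Here n = 5 · 149 is a product of primes ≡ 1 (mod 4). Each prime p ≡ 1 (mod 4) is itself a sum of two squares; find a² by testing p − a² for a perfect square:
  5: 5 − 1² = 4 = 2² ⇒ 5 = 1² + 2².
  149: 149 − 1² = 148, 149 − 2² = 145, 149 − 3² = 140, 149 − 4² = 133, 149 − 5² = 124, 149 − 6² = 113, 149 − 7² = 100 = 10² ⇒ 149 = 7² + 10².
  Combine using the Brahmagupta–Fibonacci identity (a² + b²)(c² + d²) = (ac − bd)² + (ad + bc)² = (ac + bd)² + (ad − bc)²:
  5 · 149 = 745: from (1² + 2²)(7² + 10²), take (1·7 − 2·10, 1·10 + 2·7) = (7 − 20, 10 + 14) = (-13, 24); dropping signs (only squares matter) gives (13, 24); check 13² + 24² = 169 + 576 = 745 ✓.
Step 4: Order so x ≤ y and verify: 13² + 24² = 169 + 576 = 745 = n. ✓

n = 745 = 13² + 24² (one valid representation with x ≤ y).
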